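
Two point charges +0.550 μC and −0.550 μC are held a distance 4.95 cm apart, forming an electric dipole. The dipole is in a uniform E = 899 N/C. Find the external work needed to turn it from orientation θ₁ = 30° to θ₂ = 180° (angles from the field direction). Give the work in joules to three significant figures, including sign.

W ≈ 4.57×10⁻⁵ J

Dipole moment p = qd = (5.50×10⁻⁷ C)(0.0495 m) = 2.723×10⁻⁸ C·m.
W_ext = ΔU = U(θ₂) − U(θ₁) = −pE cosθ₂ − (−pE cosθ₁) = pE(cosθ₁ − cosθ₂).
W = (2.723×10⁻⁸)(899)·(cos30° − cos180°) = (2.448×10⁻⁵)·(+1.8660) = 4.568×10⁻⁵ J.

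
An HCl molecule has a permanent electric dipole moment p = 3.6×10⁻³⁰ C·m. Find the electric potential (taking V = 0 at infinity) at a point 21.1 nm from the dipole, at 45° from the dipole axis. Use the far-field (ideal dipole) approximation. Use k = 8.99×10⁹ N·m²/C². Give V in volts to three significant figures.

V ≈ 5.14×10⁻⁵ V

The dipole potential is V = kp cosθ / r².
V = (8.99×10⁹)(3.60×10⁻³⁰)·cos45° / (2.11×10⁻⁸)² = 5.140×10⁻⁵ V.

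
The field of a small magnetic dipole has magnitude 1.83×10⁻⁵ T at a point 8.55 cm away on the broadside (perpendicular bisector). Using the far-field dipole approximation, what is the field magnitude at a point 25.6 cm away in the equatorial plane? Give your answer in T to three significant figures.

B ≈ 6.82×10⁻⁷ T

Dipole fields scale as 1/r³ in the far field; the geometry is the same at both points.
B₂ = B₁ · (r₁/r₂)³ = 1.83×10⁻⁵ · (8.55/25.6)³.
(r₁/r₂)³ = (0.334)³ = 0.03725.
B₂ ≈ 6.818×10⁻⁷ T.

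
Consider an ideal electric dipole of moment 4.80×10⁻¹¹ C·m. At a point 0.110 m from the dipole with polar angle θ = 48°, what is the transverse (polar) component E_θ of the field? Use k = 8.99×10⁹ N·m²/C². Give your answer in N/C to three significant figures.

E_θ ≈ 241 N/C

For a dipole, E_θ = (kp sinθ)/r³.
kp/r³ = (8.99×10⁹)(4.80×10⁻¹¹)/(0.110)³ = 324.2 N/C.
E_θ = 324.2·sin48° = 240.9 N/C.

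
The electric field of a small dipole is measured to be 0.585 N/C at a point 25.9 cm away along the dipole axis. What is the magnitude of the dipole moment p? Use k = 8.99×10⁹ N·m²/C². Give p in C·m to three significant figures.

On axis E = 2kp/r³, so p = Er³/(2k).
p = (0.585)·(0.259)³ / (2·8.99×10⁹) = 5.653×10⁻¹³ C·m.

p ≈ 5.65×10⁻¹³ C·m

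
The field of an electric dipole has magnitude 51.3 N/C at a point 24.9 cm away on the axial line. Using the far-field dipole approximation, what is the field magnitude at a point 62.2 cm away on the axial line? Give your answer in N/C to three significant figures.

E ≈ 3.29 N/C

Dipole fields scale as 1/r³ in the far field; the geometry is the same at both points.
E₂ = E₁ · (r₁/r₂)³ = 51.3 · (24.9/62.2)³.
(r₁/r₂)³ = (0.4003)³ = 0.06415.
E₂ ≈ 3.291 N/C.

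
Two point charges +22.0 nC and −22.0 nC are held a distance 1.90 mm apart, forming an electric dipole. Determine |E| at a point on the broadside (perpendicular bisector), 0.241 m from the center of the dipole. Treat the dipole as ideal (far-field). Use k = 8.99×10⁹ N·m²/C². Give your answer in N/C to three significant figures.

E ≈ 26.8 N/C

Dipole moment p = qd = (2.20×10⁻⁸ C)(0.00190 m) = 4.18×10⁻¹¹ C·m.
In the equatorial plane E = kp/r³.
E = (8.99×10⁹)(4.18×10⁻¹¹) / (0.241)³ = 26.85 N/C.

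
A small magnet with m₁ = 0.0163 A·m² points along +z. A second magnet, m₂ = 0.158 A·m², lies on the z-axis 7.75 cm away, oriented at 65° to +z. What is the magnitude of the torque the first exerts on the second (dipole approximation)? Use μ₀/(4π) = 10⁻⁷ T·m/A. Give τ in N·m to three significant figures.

Dipole B is on the axis of dipole A, so B₁ there is axial: B₁ = (μ₀/4π)·2m₁/r³ along +z.
B₁ = 2(10⁻⁷)(0.0163)/(0.0775)³ = 7.003×10⁻⁶ T.
τ = m₂ B₁ sinθ.
τ = (0.158)(7.003×10⁻⁶)·sin65° = 1.003×10⁻⁶ N·m.

τ ≈ 1.00×10⁻⁶ N·m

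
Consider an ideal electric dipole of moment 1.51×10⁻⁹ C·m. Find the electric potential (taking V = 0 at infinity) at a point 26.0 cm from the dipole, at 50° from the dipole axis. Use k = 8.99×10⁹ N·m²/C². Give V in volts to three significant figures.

The dipole potential is V = kp cosθ / r².
V = (8.99×10⁹)(1.51×10⁻⁹)·cos50° / (0.260)² = 129.1 V.

V ≈ 129 V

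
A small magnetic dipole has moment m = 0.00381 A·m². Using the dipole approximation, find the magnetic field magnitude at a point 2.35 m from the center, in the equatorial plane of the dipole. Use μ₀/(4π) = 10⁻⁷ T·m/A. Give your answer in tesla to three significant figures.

In the equatorial plane B = (μ₀/4π)·m/r³ (half the axial value).
B = (10⁻⁷)·(0.00381) / (2.35)³ = 2.936×10⁻¹¹ T.

B ≈ 2.94×10⁻¹¹ T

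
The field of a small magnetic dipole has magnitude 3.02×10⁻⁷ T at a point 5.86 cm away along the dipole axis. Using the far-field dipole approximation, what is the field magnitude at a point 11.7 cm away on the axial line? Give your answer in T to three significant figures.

Dipole fields scale as 1/r³ in the far field; the geometry is the same at both points.
B₂ = B₁ · (r₁/r₂)³ = 3.02×10⁻⁷ · (5.86/11.7)³.
(r₁/r₂)³ = (0.5009)³ = 0.1256.
B₂ ≈ 3.794×10⁻⁸ T.

B ≈ 3.79×10⁻⁸ T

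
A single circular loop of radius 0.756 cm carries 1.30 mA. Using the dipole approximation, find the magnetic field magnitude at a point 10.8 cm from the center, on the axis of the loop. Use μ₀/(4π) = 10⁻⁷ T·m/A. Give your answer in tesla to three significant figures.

Magnetic moment m = IA = Iπa² = (0.00130)·π·(0.00756)² = 2.334×10⁻⁷ A·m².
On axis B = (μ₀/4π)·2m/r³.
B = 2·(10⁻⁷)·(2.334×10⁻⁷) / (0.108)³ = 3.706×10⁻¹¹ T.

B ≈ 3.71×10⁻¹¹ T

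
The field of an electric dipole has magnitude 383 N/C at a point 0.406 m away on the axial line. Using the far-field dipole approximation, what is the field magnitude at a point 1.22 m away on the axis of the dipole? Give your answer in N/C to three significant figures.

Dipole fields scale as 1/r³ in the far field; the geometry is the same at both points.
E₂ = E₁ · (r₁/r₂)³ = 383 · (0.406/1.22)³.
(r₁/r₂)³ = (0.3328)³ = 0.03686.
E₂ ≈ 14.12 N/C.

E ≈ 14.1 N/C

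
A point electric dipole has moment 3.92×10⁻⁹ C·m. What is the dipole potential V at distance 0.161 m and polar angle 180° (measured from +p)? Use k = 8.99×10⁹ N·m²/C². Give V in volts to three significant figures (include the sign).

The dipole potential is V = kp cosθ / r².
V = (8.99×10⁹)(3.92×10⁻⁹)·cos180° / (0.161)² = -1360 V.

V ≈ -1360 V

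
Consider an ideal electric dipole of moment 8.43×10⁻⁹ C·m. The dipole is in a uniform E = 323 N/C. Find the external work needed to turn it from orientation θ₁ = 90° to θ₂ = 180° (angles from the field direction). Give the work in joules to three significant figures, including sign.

W ≈ 2.72×10⁻⁶ J

W_ext = ΔU = U(θ₂) − U(θ₁) = −pE cosθ₂ − (−pE cosθ₁) = pE(cosθ₁ − cosθ₂).
W = (8.43×10⁻⁹)(323)·(cos90° − cos180°) = (2.723×10⁻⁶)·(+1.0000) = 2.723×10⁻⁶ J.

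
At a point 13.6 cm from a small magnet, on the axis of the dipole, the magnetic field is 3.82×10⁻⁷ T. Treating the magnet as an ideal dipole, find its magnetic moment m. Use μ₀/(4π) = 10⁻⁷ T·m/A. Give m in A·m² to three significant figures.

m ≈ 0.00480 A·m²

On axis B = (μ₀/4π)·2m/r³, so m = Br³·4π/(μ₀·2).
m = (3.82×10⁻⁷)·(0.136)³ / (2·10⁻⁷) = 0.004805 A·m².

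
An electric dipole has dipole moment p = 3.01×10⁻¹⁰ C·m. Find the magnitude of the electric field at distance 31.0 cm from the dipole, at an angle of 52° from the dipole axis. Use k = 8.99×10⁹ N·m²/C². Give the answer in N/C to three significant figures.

E ≈ 133 N/C

At angle θ the dipole field magnitude is E = (kp/r³)·√(1 + 3cos²θ).
kp/r³ = (8.99×10⁹)(3.01×10⁻¹⁰) / (0.310)³ = 90.83 N/C.
√(1 + 3cos²52°) = √(1 + 3·0.3790) = √2.1371 ≈ 1.4619.
E ≈ 90.83 × 1.462 = 132.8 N/C.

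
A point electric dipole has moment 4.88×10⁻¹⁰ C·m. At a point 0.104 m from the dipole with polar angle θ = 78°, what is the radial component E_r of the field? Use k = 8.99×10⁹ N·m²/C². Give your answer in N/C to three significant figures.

E_r ≈ 1620 N/C

For a dipole, E_r = (2kp cosθ)/r³.
kp/r³ = (8.99×10⁹)(4.88×10⁻¹⁰)/(0.104)³ = 3900 N/C.
E_r = 2·3900·cos78° = 1622 N/C.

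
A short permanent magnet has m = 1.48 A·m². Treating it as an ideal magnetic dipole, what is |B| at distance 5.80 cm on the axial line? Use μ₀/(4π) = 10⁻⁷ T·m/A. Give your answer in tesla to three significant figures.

B ≈ 0.00152 T

On axis B = (μ₀/4π)·2m/r³.
B = 2·(10⁻⁷)·(1.48) / (0.0580)³ = 0.001517 T.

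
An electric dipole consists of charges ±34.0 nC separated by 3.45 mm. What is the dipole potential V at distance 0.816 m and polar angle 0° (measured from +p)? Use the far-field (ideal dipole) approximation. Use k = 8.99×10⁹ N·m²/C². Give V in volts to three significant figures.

Dipole moment p = qd = (3.40×10⁻⁸ C)(0.00345 m) = 1.173×10⁻¹⁰ C·m.
The dipole potential is V = kp cosθ / r².
V = (8.99×10⁹)(1.173×10⁻¹⁰)·cos0° / (0.816)² = 1.584 V.

V ≈ 1.58 V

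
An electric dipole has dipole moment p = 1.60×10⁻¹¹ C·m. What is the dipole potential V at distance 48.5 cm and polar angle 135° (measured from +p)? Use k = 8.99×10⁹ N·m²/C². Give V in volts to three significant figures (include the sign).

The dipole potential is V = kp cosθ / r².
V = (8.99×10⁹)(1.60×10⁻¹¹)·cos135° / (0.485)² = -0.4324 V.

V ≈ -0.432 V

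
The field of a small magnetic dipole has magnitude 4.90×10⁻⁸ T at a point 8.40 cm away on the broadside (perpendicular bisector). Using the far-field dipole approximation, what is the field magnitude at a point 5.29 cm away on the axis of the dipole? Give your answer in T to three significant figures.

Dipole fields scale as 1/r³ in the far field.
The axial field is twice the equatorial field at the same r, so the geometry factor is 2/1.
B₂ = B₁ · (2/1) · (r₁/r₂)³ = 4.90×10⁻⁸ · 2 · (8.40/5.29)³.
(r₁/r₂)³ = (1.588)³ = 4.004.
B₂ ≈ 3.924×10⁻⁷ T.

B ≈ 3.92×10⁻⁷ T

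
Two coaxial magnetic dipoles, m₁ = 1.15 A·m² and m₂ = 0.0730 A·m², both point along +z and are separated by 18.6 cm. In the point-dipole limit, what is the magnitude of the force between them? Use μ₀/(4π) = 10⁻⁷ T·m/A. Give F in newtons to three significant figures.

F ≈ 4.21×10⁻⁵ N

On-axis B of dipole 1: B = (μ₀/4π)·2m₁/r³. Force on dipole 2: F = m₂·dB/dr.
dB/dr = −(μ₀/4π)·6m₁/r⁴, so |F| = (μ₀/4π)·6m₁m₂/r⁴.
F = 6(10⁻⁷)(1.15)(0.0730)/(0.186)⁴ = 4.208×10⁻⁵ N.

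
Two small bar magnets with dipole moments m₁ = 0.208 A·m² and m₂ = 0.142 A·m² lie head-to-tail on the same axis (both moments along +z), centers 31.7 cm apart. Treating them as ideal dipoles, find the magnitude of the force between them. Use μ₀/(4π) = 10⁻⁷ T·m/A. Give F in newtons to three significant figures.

On-axis B of dipole 1: B = (μ₀/4π)·2m₁/r³. Force on dipole 2: F = m₂·dB/dr.
dB/dr = −(μ₀/4π)·6m₁/r⁴, so |F| = (μ₀/4π)·6m₁m₂/r⁴.
F = 6(10⁻⁷)(0.208)(0.142)/(0.317)⁴ = 1.755×10⁻⁶ N.

F ≈ 1.75×10⁻⁶ N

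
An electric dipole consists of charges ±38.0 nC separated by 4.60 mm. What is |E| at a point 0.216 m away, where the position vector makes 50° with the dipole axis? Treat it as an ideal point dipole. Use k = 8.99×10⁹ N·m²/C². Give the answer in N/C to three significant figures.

Dipole moment p = qd = (3.80×10⁻⁸ C)(0.00460 m) = 1.748×10⁻¹⁰ C·m.
At angle θ the dipole field magnitude is E = (kp/r³)·√(1 + 3cos²θ).
kp/r³ = (8.99×10⁹)(1.748×10⁻¹⁰) / (0.216)³ = 155.9 N/C.
√(1 + 3cos²50°) = √(1 + 3·0.4132) = √2.2395 ≈ 1.4965.
E ≈ 155.9 × 1.497 = 233.4 N/C.

E ≈ 233 N/C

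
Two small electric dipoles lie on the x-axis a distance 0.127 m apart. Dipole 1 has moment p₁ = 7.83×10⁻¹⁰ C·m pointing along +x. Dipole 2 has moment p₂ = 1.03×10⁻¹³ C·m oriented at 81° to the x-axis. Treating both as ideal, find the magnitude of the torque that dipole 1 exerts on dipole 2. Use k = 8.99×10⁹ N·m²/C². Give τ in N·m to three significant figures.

τ ≈ 6.99×10⁻¹⁰ N·m

The second dipole sits on the axis of the first, so the field there is axial: E₁ = 2kp₁/r³ along +x.
E₁ = 2(8.99×10⁹)(7.83×10⁻¹⁰)/(0.127)³ = 6873 N/C.
Torque on the second dipole: τ = p₂ E₁ sinθ.
τ = (1.03×10⁻¹³)(6873)·sin81° = 6.992×10⁻¹⁰ N·m.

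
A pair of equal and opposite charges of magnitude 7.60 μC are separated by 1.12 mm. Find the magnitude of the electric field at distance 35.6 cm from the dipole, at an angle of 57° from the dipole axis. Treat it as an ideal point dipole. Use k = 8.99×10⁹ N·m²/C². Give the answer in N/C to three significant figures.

Dipole moment p = qd = (7.60×10⁻⁶ C)(0.00112 m) = 8.512×10⁻⁹ C·m.
At angle θ the dipole field magnitude is E = (kp/r³)·√(1 + 3cos²θ).
kp/r³ = (8.99×10⁹)(8.512×10⁻⁹) / (0.356)³ = 1696 N/C.
√(1 + 3cos²57°) = √(1 + 3·0.2966) = √1.8899 ≈ 1.3747.
E ≈ 1696 × 1.375 = 2332 N/C.

E ≈ 2330 N/C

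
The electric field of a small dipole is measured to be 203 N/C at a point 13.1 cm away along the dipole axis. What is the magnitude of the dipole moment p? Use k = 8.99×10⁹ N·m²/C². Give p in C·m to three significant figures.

p ≈ 2.54×10⁻¹¹ C·m

On axis E = 2kp/r³, so p = Er³/(2k).
p = (203)·(0.131)³ / (2·8.99×10⁹) = 2.538×10⁻¹¹ C·m.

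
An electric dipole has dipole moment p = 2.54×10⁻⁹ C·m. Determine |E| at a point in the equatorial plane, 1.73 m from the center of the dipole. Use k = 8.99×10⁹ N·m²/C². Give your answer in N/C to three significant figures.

In the equatorial plane E = kp/r³.
E = (8.99×10⁹)(2.54×10⁻⁹) / (1.73)³ = 4.410 N/C.

E ≈ 4.41 N/C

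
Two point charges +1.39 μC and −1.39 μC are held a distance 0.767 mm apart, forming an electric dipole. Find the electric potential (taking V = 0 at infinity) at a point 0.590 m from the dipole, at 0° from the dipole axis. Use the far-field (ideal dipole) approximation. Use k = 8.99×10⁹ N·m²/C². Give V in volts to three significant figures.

V ≈ 27.5 V

Dipole moment p = qd = (1.39×10⁻⁶ C)(7.67×10⁻⁴ m) = 1.066×10⁻⁹ C·m.
The dipole potential is V = kp cosθ / r².
V = (8.99×10⁹)(1.066×10⁻⁹)·cos0° / (0.590)² = 27.53 V.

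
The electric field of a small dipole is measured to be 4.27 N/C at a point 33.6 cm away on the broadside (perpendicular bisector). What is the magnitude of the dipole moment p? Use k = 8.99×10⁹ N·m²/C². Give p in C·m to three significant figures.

In the equatorial plane E = kp/r³, so p = Er³/(k).
p = (4.27)·(0.336)³ / (8.99×10⁹) = 1.802×10⁻¹¹ C·m.

p ≈ 1.80×10⁻¹¹ C·m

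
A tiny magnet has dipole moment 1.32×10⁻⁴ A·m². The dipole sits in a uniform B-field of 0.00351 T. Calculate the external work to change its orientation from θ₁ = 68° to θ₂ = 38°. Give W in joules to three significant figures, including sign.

W_ext = ΔU = −mB cosθ₂ + mB cosθ₁ = mB(cosθ₁ − cosθ₂).
W = (1.32×10⁻⁴)(0.00351)·(cos68° − cos38°) = (4.633×10⁻⁷)·(-0.4134) = -1.915×10⁻⁷ J.

W ≈ -1.92×10⁻⁷ J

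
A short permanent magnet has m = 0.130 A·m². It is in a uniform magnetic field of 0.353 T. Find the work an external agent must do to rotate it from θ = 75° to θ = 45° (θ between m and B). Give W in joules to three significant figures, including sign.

W_ext = ΔU = −mB cosθ₂ + mB cosθ₁ = mB(cosθ₁ − cosθ₂).
W = (0.130)(0.353)·(cos75° − cos45°) = (0.04589)·(-0.4483) = -0.02057 J.

W ≈ -0.0206 J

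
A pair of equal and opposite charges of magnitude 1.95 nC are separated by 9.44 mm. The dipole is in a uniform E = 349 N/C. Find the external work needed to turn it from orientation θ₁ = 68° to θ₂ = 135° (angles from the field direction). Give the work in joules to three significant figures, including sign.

W ≈ 6.95×10⁻⁹ J

Dipole moment p = qd = (1.95×10⁻⁹ C)(0.00944 m) = 1.841×10⁻¹¹ C·m.
W_ext = ΔU = U(θ₂) − U(θ₁) = −pE cosθ₂ − (−pE cosθ₁) = pE(cosθ₁ − cosθ₂).
W = (1.841×10⁻¹¹)(349)·(cos68° − cos135°) = (6.425×10⁻⁹)·(+1.0817) = 6.950×10⁻⁹ J.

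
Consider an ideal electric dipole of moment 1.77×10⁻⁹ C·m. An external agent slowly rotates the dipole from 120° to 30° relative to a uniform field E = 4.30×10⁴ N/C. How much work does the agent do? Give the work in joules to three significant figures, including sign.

W ≈ -1.04×10⁻⁴ J

W_ext = ΔU = U(θ₂) − U(θ₁) = −pE cosθ₂ − (−pE cosθ₁) = pE(cosθ₁ − cosθ₂).
W = (1.77×10⁻⁹)(4.30×10⁴)·(cos120° − cos30°) = (7.611×10⁻⁵)·(-1.3660) = -1.040×10⁻⁴ J.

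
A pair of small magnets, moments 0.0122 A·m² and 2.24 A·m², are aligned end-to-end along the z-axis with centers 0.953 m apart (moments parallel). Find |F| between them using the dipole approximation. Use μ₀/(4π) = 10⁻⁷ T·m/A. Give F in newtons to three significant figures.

F ≈ 1.99×10⁻⁸ N

On-axis B of dipole 1: B = (μ₀/4π)·2m₁/r³. Force on dipole 2: F = m₂·dB/dr.
dB/dr = −(μ₀/4π)·6m₁/r⁴, so |F| = (μ₀/4π)·6m₁m₂/r⁴.
F = 6(10⁻⁷)(0.0122)(2.24)/(0.953)⁴ = 1.988×10⁻⁸ N.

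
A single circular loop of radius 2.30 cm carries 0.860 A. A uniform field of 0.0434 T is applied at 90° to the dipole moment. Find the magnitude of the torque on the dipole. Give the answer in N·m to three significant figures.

τ ≈ 6.20×10⁻⁵ N·m

Magnetic moment m = IA = Iπa² = (0.860)·π·(0.0230)² = 0.001429 A·m².
Torque on a magnetic dipole: τ = mB sinθ.
τ = (0.001429)(0.0434)·sin90° = 6.202×10⁻⁵ N·m.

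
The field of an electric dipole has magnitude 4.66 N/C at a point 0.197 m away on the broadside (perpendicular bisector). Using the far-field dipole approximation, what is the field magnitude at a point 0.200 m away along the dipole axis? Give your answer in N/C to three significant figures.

E ≈ 8.91 N/C

Dipole fields scale as 1/r³ in the far field.
The axial field is twice the equatorial field at the same r, so the geometry factor is 2/1.
E₂ = E₁ · (2/1) · (r₁/r₂)³ = 4.66 · 2 · (0.197/0.200)³.
(r₁/r₂)³ = (0.985)³ = 0.9557.
E₂ ≈ 8.907 N/C.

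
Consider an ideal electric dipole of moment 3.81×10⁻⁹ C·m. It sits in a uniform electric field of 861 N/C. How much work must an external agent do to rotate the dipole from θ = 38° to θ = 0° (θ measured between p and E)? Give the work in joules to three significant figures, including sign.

W ≈ -6.95×10⁻⁷ J

W_ext = ΔU = U(θ₂) − U(θ₁) = −pE cosθ₂ − (−pE cosθ₁) = pE(cosθ₁ − cosθ₂).
W = (3.81×10⁻⁹)(861)·(cos38° − cos0°) = (3.280×10⁻⁶)·(-0.2120) = -6.954×10⁻⁷ J.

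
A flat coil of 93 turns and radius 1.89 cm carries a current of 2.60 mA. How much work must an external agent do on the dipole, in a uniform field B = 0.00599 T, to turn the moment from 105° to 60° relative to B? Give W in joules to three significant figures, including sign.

W ≈ -1.23×10⁻⁶ J

m = NIA = NIπa² = 93·(0.00260)·π·(0.0189)² = 2.713×10⁻⁴ A·m².
W_ext = ΔU = −mB cosθ₂ + mB cosθ₁ = mB(cosθ₁ − cosθ₂).
W = (2.713×10⁻⁴)(0.00599)·(cos105° − cos60°) = (1.625×10⁻⁶)·(-0.7588) = -1.233×10⁻⁶ J.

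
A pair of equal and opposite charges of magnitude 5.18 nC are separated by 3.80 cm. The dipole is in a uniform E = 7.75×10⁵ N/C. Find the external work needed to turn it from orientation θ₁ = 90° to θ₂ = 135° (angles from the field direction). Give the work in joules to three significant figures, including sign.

Dipole moment p = qd = (5.18×10⁻⁹ C)(0.0380 m) = 1.968×10⁻¹⁰ C·m.
W_ext = ΔU = U(θ₂) − U(θ₁) = −pE cosθ₂ − (−pE cosθ₁) = pE(cosθ₁ − cosθ₂).
W = (1.968×10⁻¹⁰)(7.75×10⁵)·(cos90° − cos135°) = (1.525×10⁻⁴)·(+0.7071) = 1.078×10⁻⁴ J.

W ≈ 1.08×10⁻⁴ J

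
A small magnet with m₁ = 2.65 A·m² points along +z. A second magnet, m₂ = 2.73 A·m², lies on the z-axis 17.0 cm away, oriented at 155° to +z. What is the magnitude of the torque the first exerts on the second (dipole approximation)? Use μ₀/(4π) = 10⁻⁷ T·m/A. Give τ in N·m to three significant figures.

τ ≈ 1.24×10⁻⁴ N·m

Dipole B is on the axis of dipole A, so B₁ there is axial: B₁ = (μ₀/4π)·2m₁/r³ along +z.
B₁ = 2(10⁻⁷)(2.65)/(0.170)³ = 1.079×10⁻⁴ T.
τ = m₂ B₁ sinθ.
τ = (2.73)(1.079×10⁻⁴)·sin155° = 1.245×10⁻⁴ N·m.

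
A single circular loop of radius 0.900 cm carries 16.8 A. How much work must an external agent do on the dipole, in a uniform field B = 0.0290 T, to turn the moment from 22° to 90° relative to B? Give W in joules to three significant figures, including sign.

W ≈ 1.15×10⁻⁴ J

Magnetic moment m = IA = Iπa² = (16.8)·π·(0.00900)² = 0.004275 A·m².
W_ext = ΔU = −mB cosθ₂ + mB cosθ₁ = mB(cosθ₁ − cosθ₂).
W = (0.004275)(0.0290)·(cos22° − cos90°) = (1.240×10⁻⁴)·(+0.9272) = 1.149×10⁻⁴ J.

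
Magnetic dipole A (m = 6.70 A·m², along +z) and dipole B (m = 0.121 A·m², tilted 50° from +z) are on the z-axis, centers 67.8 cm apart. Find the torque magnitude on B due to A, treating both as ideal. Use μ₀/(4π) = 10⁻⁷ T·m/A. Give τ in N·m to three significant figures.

Dipole B is on the axis of dipole A, so B₁ there is axial: B₁ = (μ₀/4π)·2m₁/r³ along +z.
B₁ = 2(10⁻⁷)(6.70)/(0.678)³ = 4.299×10⁻⁶ T.
τ = m₂ B₁ sinθ.
τ = (0.121)(4.299×10⁻⁶)·sin50° = 3.985×10⁻⁷ N·m.

τ ≈ 3.99×10⁻⁷ N·m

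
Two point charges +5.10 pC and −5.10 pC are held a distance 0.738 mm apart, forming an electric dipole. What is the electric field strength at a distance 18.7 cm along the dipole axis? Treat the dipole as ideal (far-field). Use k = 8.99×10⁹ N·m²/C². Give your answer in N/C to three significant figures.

E ≈ 0.0103 N/C

Dipole moment p = qd = (5.10×10⁻¹² C)(7.38×10⁻⁴ m) = 3.764×10⁻¹⁵ C·m.
On the dipole axis E = 2kp/r³.
E = 2·(8.99×10⁹)(3.764×10⁻¹⁵) / (0.187)³ = 0.01035 N/C.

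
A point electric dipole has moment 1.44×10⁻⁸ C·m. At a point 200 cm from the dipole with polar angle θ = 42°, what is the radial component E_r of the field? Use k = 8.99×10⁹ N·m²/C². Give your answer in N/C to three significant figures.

For a dipole, E_r = (2kp cosθ)/r³.
kp/r³ = (8.99×10⁹)(1.44×10⁻⁸)/(2.00)³ = 16.18 N/C.
E_r = 2·16.18·cos42° = 24.05 N/C.

E_r ≈ 24.1 N/C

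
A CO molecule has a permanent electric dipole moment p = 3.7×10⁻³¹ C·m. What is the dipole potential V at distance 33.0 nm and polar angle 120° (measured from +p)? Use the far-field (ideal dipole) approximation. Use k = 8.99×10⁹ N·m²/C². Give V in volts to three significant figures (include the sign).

V ≈ -1.53×10⁻⁶ V

The dipole potential is V = kp cosθ / r².
V = (8.99×10⁹)(3.70×10⁻³¹)·cos120° / (3.30×10⁻⁸)² = -1.527×10⁻⁶ V.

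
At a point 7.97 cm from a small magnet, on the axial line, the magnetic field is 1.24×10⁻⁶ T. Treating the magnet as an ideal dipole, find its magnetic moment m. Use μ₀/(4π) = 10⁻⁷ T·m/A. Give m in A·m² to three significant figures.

On axis B = (μ₀/4π)·2m/r³, so m = Br³·4π/(μ₀·2).
m = (1.24×10⁻⁶)·(0.0797)³ / (2·10⁻⁷) = 0.003139 A·m².

m ≈ 0.00314 A·m²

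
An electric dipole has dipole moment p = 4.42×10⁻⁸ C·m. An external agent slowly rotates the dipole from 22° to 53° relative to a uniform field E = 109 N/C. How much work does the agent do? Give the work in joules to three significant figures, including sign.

W ≈ 1.57×10⁻⁶ J

W_ext = ΔU = U(θ₂) − U(θ₁) = −pE cosθ₂ − (−pE cosθ₁) = pE(cosθ₁ − cosθ₂).
W = (4.42×10⁻⁸)(109)·(cos22° − cos53°) = (4.818×10⁻⁶)·(+0.3254) = 1.568×10⁻⁶ J.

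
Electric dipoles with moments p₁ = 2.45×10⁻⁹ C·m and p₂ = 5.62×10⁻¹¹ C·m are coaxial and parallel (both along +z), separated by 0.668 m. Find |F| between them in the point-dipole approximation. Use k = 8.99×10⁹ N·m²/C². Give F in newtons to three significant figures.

F ≈ 3.73×10⁻⁸ N

On-axis field of dipole 1 at distance r: E = 2kp₁/r³. Force on dipole 2 is F = p₂·dE/dr (gradient along axis).
dE/dr = −6kp₁/r⁴, so |F| = 6kp₁p₂/r⁴ (attractive for aligned moments).
F = 6(8.99×10⁹)(2.45×10⁻⁹)(5.62×10⁻¹¹)/(0.668)⁴ = 3.730×10⁻⁸ N.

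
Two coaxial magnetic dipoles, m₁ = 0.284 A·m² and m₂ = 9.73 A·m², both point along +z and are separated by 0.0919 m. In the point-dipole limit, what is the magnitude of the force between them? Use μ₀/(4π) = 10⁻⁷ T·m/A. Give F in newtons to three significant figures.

On-axis B of dipole 1: B = (μ₀/4π)·2m₁/r³. Force on dipole 2: F = m₂·dB/dr.
dB/dr = −(μ₀/4π)·6m₁/r⁴, so |F| = (μ₀/4π)·6m₁m₂/r⁴.
F = 6(10⁻⁷)(0.284)(9.73)/(0.0919)⁴ = 0.02324 N.

F ≈ 0.0232 N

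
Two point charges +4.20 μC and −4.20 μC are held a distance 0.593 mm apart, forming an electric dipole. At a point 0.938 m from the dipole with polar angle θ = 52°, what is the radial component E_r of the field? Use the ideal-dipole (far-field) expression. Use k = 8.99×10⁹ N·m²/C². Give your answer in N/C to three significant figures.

E_r ≈ 33.4 N/C

Dipole moment p = qd = (4.20×10⁻⁶ C)(5.93×10⁻⁴ m) = 2.491×10⁻⁹ C·m.
For a dipole, E_r = (2kp cosθ)/r³.
kp/r³ = (8.99×10⁹)(2.491×10⁻⁹)/(0.938)³ = 27.13 N/C.
E_r = 2·27.13·cos52° = 33.41 N/C.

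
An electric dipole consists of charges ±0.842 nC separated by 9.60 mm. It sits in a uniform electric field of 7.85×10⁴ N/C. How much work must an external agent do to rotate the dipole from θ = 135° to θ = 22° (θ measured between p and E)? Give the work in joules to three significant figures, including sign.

W ≈ -1.04×10⁻⁶ J

Dipole moment p = qd = (8.42×10⁻¹⁰ C)(0.00960 m) = 8.083×10⁻¹² C·m.
W_ext = ΔU = U(θ₂) − U(θ₁) = −pE cosθ₂ − (−pE cosθ₁) = pE(cosθ₁ − cosθ₂).
W = (8.083×10⁻¹²)(7.85×10⁴)·(cos135° − cos22°) = (6.345×10⁻⁷)·(-1.6343) = -1.037×10⁻⁶ J.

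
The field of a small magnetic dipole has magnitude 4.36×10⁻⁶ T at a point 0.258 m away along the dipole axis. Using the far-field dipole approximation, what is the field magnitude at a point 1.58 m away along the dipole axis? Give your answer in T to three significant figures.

Dipole fields scale as 1/r³ in the far field; the geometry is the same at both points.
B₂ = B₁ · (r₁/r₂)³ = 4.36×10⁻⁶ · (0.258/1.58)³.
(r₁/r₂)³ = (0.1633)³ = 0.004354.
B₂ ≈ 1.898×10⁻⁸ T.

B ≈ 1.90×10⁻⁸ T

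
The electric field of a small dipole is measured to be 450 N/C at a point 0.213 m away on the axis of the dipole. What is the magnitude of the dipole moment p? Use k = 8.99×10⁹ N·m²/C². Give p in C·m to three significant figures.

On axis E = 2kp/r³, so p = Er³/(2k).
p = (450)·(0.213)³ / (2·8.99×10⁹) = 2.419×10⁻¹⁰ C·m.

p ≈ 2.42×10⁻¹⁰ C·m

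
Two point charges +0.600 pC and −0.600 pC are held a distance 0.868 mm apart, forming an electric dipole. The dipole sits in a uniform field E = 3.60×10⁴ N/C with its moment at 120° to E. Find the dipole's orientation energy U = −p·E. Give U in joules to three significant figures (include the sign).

Dipole moment p = qd = (6.00×10⁻¹³ C)(8.68×10⁻⁴ m) = 5.208×10⁻¹⁶ C·m.
U = −p·E = −pE cosθ.
U = −(5.208×10⁻¹⁶)(3.60×10⁴)·cos120° = 9.374×10⁻¹² J.

U ≈ 9.37×10⁻¹² J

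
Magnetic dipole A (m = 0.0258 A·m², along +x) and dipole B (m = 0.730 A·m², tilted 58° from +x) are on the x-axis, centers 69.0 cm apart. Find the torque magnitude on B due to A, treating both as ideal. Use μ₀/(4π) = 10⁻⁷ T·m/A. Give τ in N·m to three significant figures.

Dipole B is on the axis of dipole A, so B₁ there is axial: B₁ = (μ₀/4π)·2m₁/r³ along +x.
B₁ = 2(10⁻⁷)(0.0258)/(0.690)³ = 1.571×10⁻⁸ T.
τ = m₂ B₁ sinθ.
τ = (0.730)(1.571×10⁻⁸)·sin58° = 9.724×10⁻⁹ N·m.

τ ≈ 9.72×10⁻⁹ N·m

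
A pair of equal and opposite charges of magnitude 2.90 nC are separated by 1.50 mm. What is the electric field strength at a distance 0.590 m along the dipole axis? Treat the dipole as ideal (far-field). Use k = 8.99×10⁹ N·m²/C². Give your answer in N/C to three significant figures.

Dipole moment p = qd = (2.90×10⁻⁹ C)(0.00150 m) = 4.35×10⁻¹² C·m.
On the dipole axis E = 2kp/r³.
E = 2·(8.99×10⁹)(4.35×10⁻¹²) / (0.590)³ = 0.3808 N/C.

E ≈ 0.381 N/C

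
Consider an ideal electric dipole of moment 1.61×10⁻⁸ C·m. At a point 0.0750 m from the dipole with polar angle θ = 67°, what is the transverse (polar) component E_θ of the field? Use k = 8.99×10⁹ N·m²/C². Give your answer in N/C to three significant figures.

E_θ ≈ 3.16×10⁵ N/C

For a dipole, E_θ = (kp sinθ)/r³.
kp/r³ = (8.99×10⁹)(1.61×10⁻⁸)/(0.0750)³ = 3.431×10⁵ N/C.
E_θ = 3.431×10⁵·sin67° = 3.158×10⁵ N/C.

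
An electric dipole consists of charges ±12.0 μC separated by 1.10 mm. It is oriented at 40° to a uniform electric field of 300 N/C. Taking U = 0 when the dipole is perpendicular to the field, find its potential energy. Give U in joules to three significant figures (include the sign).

Dipole moment p = qd = (1.20×10⁻⁵ C)(0.00110 m) = 1.32×10⁻⁸ C·m.
U = −p·E = −pE cosθ.
U = −(1.32×10⁻⁸)(300)·cos40° = -3.034×10⁻⁶ J.

U ≈ -3.03×10⁻⁶ J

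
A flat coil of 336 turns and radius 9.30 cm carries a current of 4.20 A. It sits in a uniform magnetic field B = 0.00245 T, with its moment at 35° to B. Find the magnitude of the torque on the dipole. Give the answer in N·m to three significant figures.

τ ≈ 0.0539 N·m

m = NIA = NIπa² = 336·(4.20)·π·(0.0930)² = 38.34 A·m².
Torque on a magnetic dipole: τ = mB sinθ.
τ = (38.34)(0.00245)·sin35° = 0.05388 N·m.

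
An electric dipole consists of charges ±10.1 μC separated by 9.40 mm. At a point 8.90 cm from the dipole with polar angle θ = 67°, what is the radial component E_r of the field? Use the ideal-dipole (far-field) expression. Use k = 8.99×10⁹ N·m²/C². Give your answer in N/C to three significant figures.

Dipole moment p = qd = (1.01×10⁻⁵ C)(0.00940 m) = 9.494×10⁻⁸ C·m.
For a dipole, E_r = (2kp cosθ)/r³.
kp/r³ = (8.99×10⁹)(9.494×10⁻⁸)/(0.0890)³ = 1.211×10⁶ N/C.
E_r = 2·1.211×10⁶·cos67° = 9.461×10⁵ N/C.

E_r ≈ 9.46×10⁵ N/C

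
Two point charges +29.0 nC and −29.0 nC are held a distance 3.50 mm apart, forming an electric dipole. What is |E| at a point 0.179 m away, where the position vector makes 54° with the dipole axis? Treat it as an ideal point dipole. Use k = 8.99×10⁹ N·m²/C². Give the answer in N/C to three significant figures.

E ≈ 227 N/C

Dipole moment p = qd = (2.90×10⁻⁸ C)(0.00350 m) = 1.015×10⁻¹⁰ C·m.
At angle θ the dipole field magnitude is E = (kp/r³)·√(1 + 3cos²θ).
kp/r³ = (8.99×10⁹)(1.015×10⁻¹⁰) / (0.179)³ = 159.1 N/C.
√(1 + 3cos²54°) = √(1 + 3·0.3455) = √2.0365 ≈ 1.4271.
E ≈ 159.1 × 1.427 = 227.0 N/C.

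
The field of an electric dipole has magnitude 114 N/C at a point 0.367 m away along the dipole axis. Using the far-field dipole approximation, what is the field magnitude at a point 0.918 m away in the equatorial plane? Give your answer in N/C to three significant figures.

E ≈ 3.64 N/C

Dipole fields scale as 1/r³ in the far field.
The axial field is twice the equatorial field at the same r, so the geometry factor is 1/2.
E₂ = E₁ · (1/2) · (r₁/r₂)³ = 114 · 0.5 · (0.367/0.918)³.
(r₁/r₂)³ = (0.3998)³ = 0.0639.
E₂ ≈ 3.642 N/C.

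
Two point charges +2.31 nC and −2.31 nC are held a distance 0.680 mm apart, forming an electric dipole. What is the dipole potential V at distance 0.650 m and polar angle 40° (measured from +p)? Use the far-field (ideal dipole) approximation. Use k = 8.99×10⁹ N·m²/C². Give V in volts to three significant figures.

V ≈ 0.0256 V

Dipole moment p = qd = (2.31×10⁻⁹ C)(6.80×10⁻⁴ m) = 1.571×10⁻¹² C·m.
The dipole potential is V = kp cosθ / r².
V = (8.99×10⁹)(1.571×10⁻¹²)·cos40° / (0.650)² = 0.02561 V.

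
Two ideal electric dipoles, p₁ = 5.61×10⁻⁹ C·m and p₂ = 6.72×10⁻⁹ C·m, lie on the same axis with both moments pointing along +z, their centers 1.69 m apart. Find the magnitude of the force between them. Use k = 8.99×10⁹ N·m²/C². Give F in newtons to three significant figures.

On-axis field of dipole 1 at distance r: E = 2kp₁/r³. Force on dipole 2 is F = p₂·dE/dr (gradient along axis).
dE/dr = −6kp₁/r⁴, so |F| = 6kp₁p₂/r⁴ (attractive for aligned moments).
F = 6(8.99×10⁹)(5.61×10⁻⁹)(6.72×10⁻⁹)/(1.69)⁴ = 2.493×10⁻⁷ N.

F ≈ 2.49×10⁻⁷ N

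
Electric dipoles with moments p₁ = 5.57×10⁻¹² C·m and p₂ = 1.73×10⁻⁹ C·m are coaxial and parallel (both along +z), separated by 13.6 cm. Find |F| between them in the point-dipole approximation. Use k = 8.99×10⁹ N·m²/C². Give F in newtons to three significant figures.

F ≈ 1.52×10⁻⁶ N

On-axis field of dipole 1 at distance r: E = 2kp₁/r³. Force on dipole 2 is F = p₂·dE/dr (gradient along axis).
dE/dr = −6kp₁/r⁴, so |F| = 6kp₁p₂/r⁴ (attractive for aligned moments).
F = 6(8.99×10⁹)(5.57×10⁻¹²)(1.73×10⁻⁹)/(0.136)⁴ = 1.519×10⁻⁶ N.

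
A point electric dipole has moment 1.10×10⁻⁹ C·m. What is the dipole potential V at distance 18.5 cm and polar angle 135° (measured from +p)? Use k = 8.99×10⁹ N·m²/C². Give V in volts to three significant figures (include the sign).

The dipole potential is V = kp cosθ / r².
V = (8.99×10⁹)(1.10×10⁻⁹)·cos135° / (0.185)² = -204.3 V.

V ≈ -204 V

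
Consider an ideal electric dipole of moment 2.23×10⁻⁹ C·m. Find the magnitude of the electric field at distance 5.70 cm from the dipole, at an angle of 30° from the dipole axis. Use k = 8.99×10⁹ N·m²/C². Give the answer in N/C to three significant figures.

At angle θ the dipole field magnitude is E = (kp/r³)·√(1 + 3cos²θ).
kp/r³ = (8.99×10⁹)(2.23×10⁻⁹) / (0.0570)³ = 1.083×10⁵ N/C.
√(1 + 3cos²30°) = √(1 + 3·0.7500) = √3.2500 ≈ 1.8028.
E ≈ 1.083×10⁵ × 1.803 = 1.952×10⁵ N/C.

E ≈ 1.95×10⁵ N/C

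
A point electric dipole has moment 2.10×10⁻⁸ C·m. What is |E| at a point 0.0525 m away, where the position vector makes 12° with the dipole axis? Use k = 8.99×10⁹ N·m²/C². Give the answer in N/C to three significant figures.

At angle θ the dipole field magnitude is E = (kp/r³)·√(1 + 3cos²θ).
kp/r³ = (8.99×10⁹)(2.10×10⁻⁸) / (0.0525)³ = 1.305×10⁶ N/C.
√(1 + 3cos²12°) = √(1 + 3·0.9568) = √3.8703 ≈ 1.9673.
E ≈ 1.305×10⁶ × 1.967 = 2.567×10⁶ N/C.

E ≈ 2.57×10⁶ N/C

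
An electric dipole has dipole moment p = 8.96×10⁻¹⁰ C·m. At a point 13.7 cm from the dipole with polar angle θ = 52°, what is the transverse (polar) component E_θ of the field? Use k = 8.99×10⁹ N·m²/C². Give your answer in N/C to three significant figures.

E_θ ≈ 2470 N/C

For a dipole, E_θ = (kp sinθ)/r³.
kp/r³ = (8.99×10⁹)(8.96×10⁻¹⁰)/(0.137)³ = 3133 N/C.
E_θ = 3133·sin52° = 2469 N/C.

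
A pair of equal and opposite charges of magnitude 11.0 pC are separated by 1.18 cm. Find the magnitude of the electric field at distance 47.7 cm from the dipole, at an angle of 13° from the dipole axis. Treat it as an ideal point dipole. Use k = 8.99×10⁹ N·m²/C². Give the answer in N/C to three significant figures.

E ≈ 0.0211 N/C

Dipole moment p = qd = (1.10×10⁻¹¹ C)(0.0118 m) = 1.298×10⁻¹³ C·m.
At angle θ the dipole field magnitude is E = (kp/r³)·√(1 + 3cos²θ).
kp/r³ = (8.99×10⁹)(1.298×10⁻¹³) / (0.477)³ = 0.01075 N/C.
√(1 + 3cos²13°) = √(1 + 3·0.9494) = √3.8482 ≈ 1.9617.
E ≈ 0.01075 × 1.962 = 0.02109 N/C.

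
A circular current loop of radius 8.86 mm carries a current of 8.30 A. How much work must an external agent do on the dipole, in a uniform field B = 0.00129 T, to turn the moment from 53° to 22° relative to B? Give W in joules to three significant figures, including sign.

W ≈ -8.59×10⁻⁷ J

Magnetic moment m = IA = Iπa² = (8.30)·π·(0.00886)² = 0.002047 A·m².
W_ext = ΔU = −mB cosθ₂ + mB cosθ₁ = mB(cosθ₁ − cosθ₂).
W = (0.002047)(0.00129)·(cos53° − cos22°) = (2.641×10⁻⁶)·(-0.3254) = -8.592×10⁻⁷ J.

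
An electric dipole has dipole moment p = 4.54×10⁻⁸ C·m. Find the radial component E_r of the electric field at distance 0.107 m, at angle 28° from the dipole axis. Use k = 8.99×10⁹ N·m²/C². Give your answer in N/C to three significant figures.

For a dipole, E_r = (2kp cosθ)/r³.
kp/r³ = (8.99×10⁹)(4.54×10⁻⁸)/(0.107)³ = 3.332×10⁵ N/C.
E_r = 2·3.332×10⁵·cos28° = 5.883×10⁵ N/C.

E_r ≈ 5.88×10⁵ N/C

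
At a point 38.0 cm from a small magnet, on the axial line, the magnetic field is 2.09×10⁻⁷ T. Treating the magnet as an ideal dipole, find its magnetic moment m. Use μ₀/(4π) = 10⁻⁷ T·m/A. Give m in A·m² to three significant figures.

m ≈ 0.0573 A·m²

On axis B = (μ₀/4π)·2m/r³, so m = Br³·4π/(μ₀·2).
m = (2.09×10⁻⁷)·(0.380)³ / (2·10⁻⁷) = 0.05734 A·m².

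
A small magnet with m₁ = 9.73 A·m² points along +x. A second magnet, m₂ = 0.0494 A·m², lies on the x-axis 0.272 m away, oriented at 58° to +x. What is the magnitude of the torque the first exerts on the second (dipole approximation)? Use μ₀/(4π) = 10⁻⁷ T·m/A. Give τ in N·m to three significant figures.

τ ≈ 4.05×10⁻⁶ N·m

Dipole B is on the axis of dipole A, so B₁ there is axial: B₁ = (μ₀/4π)·2m₁/r³ along +x.
B₁ = 2(10⁻⁷)(9.73)/(0.272)³ = 9.670×10⁻⁵ T.
τ = m₂ B₁ sinθ.
τ = (0.0494)(9.670×10⁻⁵)·sin58° = 4.051×10⁻⁶ N·m.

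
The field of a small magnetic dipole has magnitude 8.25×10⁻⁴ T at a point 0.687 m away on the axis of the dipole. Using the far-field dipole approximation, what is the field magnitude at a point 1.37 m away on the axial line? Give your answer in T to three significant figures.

B ≈ 1.04×10⁻⁴ T

Dipole fields scale as 1/r³ in the far field; the geometry is the same at both points.
B₂ = B₁ · (r₁/r₂)³ = 8.25×10⁻⁴ · (0.687/1.37)³.
(r₁/r₂)³ = (0.5015)³ = 0.1261.
B₂ ≈ 1.040×10⁻⁴ T.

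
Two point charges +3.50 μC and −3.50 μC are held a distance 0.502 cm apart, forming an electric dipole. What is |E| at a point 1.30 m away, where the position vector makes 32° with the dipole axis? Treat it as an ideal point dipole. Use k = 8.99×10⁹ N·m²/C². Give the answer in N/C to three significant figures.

E ≈ 128 N/C

Dipole moment p = qd = (3.50×10⁻⁶ C)(0.00502 m) = 1.757×10⁻⁸ C·m.
At angle θ the dipole field magnitude is E = (kp/r³)·√(1 + 3cos²θ).
kp/r³ = (8.99×10⁹)(1.757×10⁻⁸) / (1.30)³ = 71.90 N/C.
√(1 + 3cos²32°) = √(1 + 3·0.7192) = √3.1576 ≈ 1.7770.
E ≈ 71.90 × 1.777 = 127.8 N/C.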